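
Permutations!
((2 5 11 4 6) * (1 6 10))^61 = (1 4 5 6 10 11 2) = [0, 4, 1, 3, 5, 6, 10, 7, 8, 9, 11, 2]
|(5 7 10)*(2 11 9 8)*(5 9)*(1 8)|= |(1 8 2 11 5 7 10 9)|= 8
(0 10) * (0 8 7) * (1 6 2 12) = (0 10 8 7)(1 6 2 12) = [10, 6, 12, 3, 4, 5, 2, 0, 7, 9, 8, 11, 1]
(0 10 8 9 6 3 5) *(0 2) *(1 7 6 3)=(0 10 8 9 3 5 2)(1 7 6)=[10, 7, 0, 5, 4, 2, 1, 6, 9, 3, 8]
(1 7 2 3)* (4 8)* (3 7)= (1 3)(2 7)(4 8)= [0, 3, 7, 1, 8, 5, 6, 2, 4]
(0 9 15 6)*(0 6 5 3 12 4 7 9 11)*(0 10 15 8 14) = (0 11 10 15 5 3 12 4 7 9 8 14) = [11, 1, 2, 12, 7, 3, 6, 9, 14, 8, 15, 10, 4, 13, 0, 5]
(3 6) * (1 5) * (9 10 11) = (1 5)(3 6)(9 10 11) = [0, 5, 2, 6, 4, 1, 3, 7, 8, 10, 11, 9]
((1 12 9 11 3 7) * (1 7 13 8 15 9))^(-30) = (15) = [0, 1, 2, 3, 4, 5, 6, 7, 8, 9, 10, 11, 12, 13, 14, 15]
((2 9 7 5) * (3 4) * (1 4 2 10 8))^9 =[0, 1, 2, 3, 4, 5, 6, 7, 8, 9, 10] =(10)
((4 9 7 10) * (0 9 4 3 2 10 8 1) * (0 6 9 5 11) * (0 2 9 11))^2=[0, 11, 3, 7, 4, 5, 2, 1, 6, 8, 9, 10]=(1 11 10 9 8 6 2 3 7)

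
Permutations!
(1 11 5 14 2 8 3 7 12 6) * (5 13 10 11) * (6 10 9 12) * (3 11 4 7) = [0, 5, 8, 3, 7, 14, 1, 6, 11, 12, 4, 13, 10, 9, 2] = (1 5 14 2 8 11 13 9 12 10 4 7 6)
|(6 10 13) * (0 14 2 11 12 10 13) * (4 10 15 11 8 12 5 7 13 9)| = |(0 14 2 8 12 15 11 5 7 13 6 9 4 10)| = 14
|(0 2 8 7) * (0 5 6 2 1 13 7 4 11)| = |(0 1 13 7 5 6 2 8 4 11)| = 10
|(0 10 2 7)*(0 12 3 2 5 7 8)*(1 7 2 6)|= 5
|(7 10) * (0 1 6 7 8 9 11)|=8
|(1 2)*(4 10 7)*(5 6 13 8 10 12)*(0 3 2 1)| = 24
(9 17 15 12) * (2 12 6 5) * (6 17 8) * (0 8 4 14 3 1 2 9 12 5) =(0 8 6)(1 2 5 9 4 14 3)(15 17) =[8, 2, 5, 1, 14, 9, 0, 7, 6, 4, 10, 11, 12, 13, 3, 17, 16, 15]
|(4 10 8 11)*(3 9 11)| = |(3 9 11 4 10 8)| = 6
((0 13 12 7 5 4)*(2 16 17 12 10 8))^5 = (0 16 4 2 5 8 7 10 12 13 17) = [16, 1, 5, 3, 2, 8, 6, 10, 7, 9, 12, 11, 13, 17, 14, 15, 4, 0]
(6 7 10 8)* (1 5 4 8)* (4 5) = (1 4 8 6 7 10) = [0, 4, 2, 3, 8, 5, 7, 10, 6, 9, 1]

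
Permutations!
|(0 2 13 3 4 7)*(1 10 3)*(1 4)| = |(0 2 13 4 7)(1 10 3)| = 15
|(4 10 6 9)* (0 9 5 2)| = |(0 9 4 10 6 5 2)| = 7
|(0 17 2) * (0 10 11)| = 5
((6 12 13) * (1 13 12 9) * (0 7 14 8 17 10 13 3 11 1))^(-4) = (0 10 7 13 14 6 8 9 17)(1 11 3) = [10, 11, 2, 1, 4, 5, 8, 13, 9, 17, 7, 3, 12, 14, 6, 15, 16, 0]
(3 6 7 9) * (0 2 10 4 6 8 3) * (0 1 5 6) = (0 2 10 4)(1 5 6 7 9)(3 8) = [2, 5, 10, 8, 0, 6, 7, 9, 3, 1, 4]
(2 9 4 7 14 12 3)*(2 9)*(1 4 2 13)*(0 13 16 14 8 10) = (0 13 1 4 7 8 10)(2 16 14 12 3 9) = [13, 4, 16, 9, 7, 5, 6, 8, 10, 2, 0, 11, 3, 1, 12, 15, 14]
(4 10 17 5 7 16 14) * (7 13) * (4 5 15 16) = [0, 1, 2, 3, 10, 13, 6, 4, 8, 9, 17, 11, 12, 7, 5, 16, 14, 15] = (4 10 17 15 16 14 5 13 7)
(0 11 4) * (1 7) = [11, 7, 2, 3, 0, 5, 6, 1, 8, 9, 10, 4] = (0 11 4)(1 7)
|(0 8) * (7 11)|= 2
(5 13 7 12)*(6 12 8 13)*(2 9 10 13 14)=(2 9 10 13 7 8 14)(5 6 12)=[0, 1, 9, 3, 4, 6, 12, 8, 14, 10, 13, 11, 5, 7, 2]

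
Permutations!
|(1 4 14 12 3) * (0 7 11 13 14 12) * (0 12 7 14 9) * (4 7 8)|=|(0 14 12 3 1 7 11 13 9)(4 8)|=18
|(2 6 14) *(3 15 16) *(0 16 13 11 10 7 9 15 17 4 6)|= |(0 16 3 17 4 6 14 2)(7 9 15 13 11 10)|= 24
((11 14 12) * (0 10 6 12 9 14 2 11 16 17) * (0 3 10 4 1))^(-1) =[1, 4, 11, 17, 0, 5, 10, 7, 8, 14, 3, 2, 6, 13, 9, 15, 12, 16] =(0 1 4)(2 11)(3 17 16 12 6 10)(9 14)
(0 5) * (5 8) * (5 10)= (0 8 10 5)= [8, 1, 2, 3, 4, 0, 6, 7, 10, 9, 5]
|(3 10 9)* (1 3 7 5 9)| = 3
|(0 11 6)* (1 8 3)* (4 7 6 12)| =|(0 11 12 4 7 6)(1 8 3)| =6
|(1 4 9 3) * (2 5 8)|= |(1 4 9 3)(2 5 8)|= 12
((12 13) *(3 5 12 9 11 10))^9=(3 12 9 10 5 13 11)=[0, 1, 2, 12, 4, 13, 6, 7, 8, 10, 5, 3, 9, 11]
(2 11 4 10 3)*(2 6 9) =[0, 1, 11, 6, 10, 5, 9, 7, 8, 2, 3, 4] =(2 11 4 10 3 6 9)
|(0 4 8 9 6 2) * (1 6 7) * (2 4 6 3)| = 9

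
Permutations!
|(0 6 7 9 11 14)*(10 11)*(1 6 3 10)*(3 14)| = 12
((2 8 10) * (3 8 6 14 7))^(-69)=(2 6 14 7 3 8 10)=[0, 1, 6, 8, 4, 5, 14, 3, 10, 9, 2, 11, 12, 13, 7]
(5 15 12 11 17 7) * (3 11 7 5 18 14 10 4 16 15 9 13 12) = [0, 1, 2, 11, 16, 9, 6, 18, 8, 13, 4, 17, 7, 12, 10, 3, 15, 5, 14] = (3 11 17 5 9 13 12 7 18 14 10 4 16 15)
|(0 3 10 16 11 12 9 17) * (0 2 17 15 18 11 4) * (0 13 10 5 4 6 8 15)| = 14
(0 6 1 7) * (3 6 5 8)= (0 5 8 3 6 1 7)= [5, 7, 2, 6, 4, 8, 1, 0, 3]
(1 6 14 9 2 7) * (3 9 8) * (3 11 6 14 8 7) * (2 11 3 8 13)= (1 14 7)(2 8 3 9 11 6 13)= [0, 14, 8, 9, 4, 5, 13, 1, 3, 11, 10, 6, 12, 2, 7]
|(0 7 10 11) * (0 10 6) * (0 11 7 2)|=4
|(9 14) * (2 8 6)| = 6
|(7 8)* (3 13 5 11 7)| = |(3 13 5 11 7 8)| = 6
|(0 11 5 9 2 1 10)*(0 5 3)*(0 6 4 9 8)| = |(0 11 3 6 4 9 2 1 10 5 8)| = 11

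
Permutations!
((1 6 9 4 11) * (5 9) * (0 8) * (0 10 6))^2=[10, 8, 2, 3, 1, 4, 9, 7, 6, 11, 5, 0]=(0 10 5 4 1 8 6 9 11)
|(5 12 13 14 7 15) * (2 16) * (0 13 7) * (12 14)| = |(0 13 12 7 15 5 14)(2 16)| = 14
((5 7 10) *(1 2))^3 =(10)(1 2) =[0, 2, 1, 3, 4, 5, 6, 7, 8, 9, 10]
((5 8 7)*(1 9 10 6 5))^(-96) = [0, 10, 2, 3, 4, 7, 8, 9, 1, 6, 5] = (1 10 5 7 9 6 8)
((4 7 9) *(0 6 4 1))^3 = (0 7)(1 4)(6 9) = [7, 4, 2, 3, 1, 5, 9, 0, 8, 6]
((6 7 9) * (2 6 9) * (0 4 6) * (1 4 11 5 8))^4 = (0 1 2 8 7 5 6 11 4) = [1, 2, 8, 3, 0, 6, 11, 5, 7, 9, 10, 4]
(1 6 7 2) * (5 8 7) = (1 6 5 8 7 2) = [0, 6, 1, 3, 4, 8, 5, 2, 7]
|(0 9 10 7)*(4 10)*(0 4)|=|(0 9)(4 10 7)|=6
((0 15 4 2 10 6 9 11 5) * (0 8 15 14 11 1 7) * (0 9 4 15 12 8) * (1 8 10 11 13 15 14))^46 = (0 11 4 10 8 7)(1 5 2 6 12 9)(13 15 14) = [11, 5, 6, 3, 10, 2, 12, 0, 7, 1, 8, 4, 9, 15, 13, 14]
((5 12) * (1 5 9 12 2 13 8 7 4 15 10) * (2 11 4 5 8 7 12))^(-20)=(1 2 11)(4 8 13)(5 10 9)(7 15 12)=[0, 2, 11, 3, 8, 10, 6, 15, 13, 5, 9, 1, 7, 4, 14, 12]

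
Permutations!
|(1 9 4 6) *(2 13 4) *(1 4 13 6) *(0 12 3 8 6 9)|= 14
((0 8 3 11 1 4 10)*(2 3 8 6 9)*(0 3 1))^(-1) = (0 11 3 10 4 1 2 9 6) = [11, 2, 9, 10, 1, 5, 0, 7, 8, 6, 4, 3]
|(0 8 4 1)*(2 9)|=4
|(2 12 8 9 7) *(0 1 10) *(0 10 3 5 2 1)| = |(1 3 5 2 12 8 9 7)| = 8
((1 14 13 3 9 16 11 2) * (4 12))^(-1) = (1 2 11 16 9 3 13 14)(4 12) = [0, 2, 11, 13, 12, 5, 6, 7, 8, 3, 10, 16, 4, 14, 1, 15, 9]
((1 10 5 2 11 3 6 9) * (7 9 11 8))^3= [0, 2, 9, 3, 4, 7, 6, 10, 1, 5, 8, 11]= (11)(1 2 9 5 7 10 8)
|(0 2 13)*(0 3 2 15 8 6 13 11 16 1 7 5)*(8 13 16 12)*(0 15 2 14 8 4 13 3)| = 18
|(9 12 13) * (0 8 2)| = 3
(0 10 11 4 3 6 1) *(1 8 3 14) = (0 10 11 4 14 1)(3 6 8) = [10, 0, 2, 6, 14, 5, 8, 7, 3, 9, 11, 4, 12, 13, 1]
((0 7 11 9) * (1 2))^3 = (0 9 11 7)(1 2) = [9, 2, 1, 3, 4, 5, 6, 0, 8, 11, 10, 7]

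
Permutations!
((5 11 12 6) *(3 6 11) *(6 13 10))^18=(3 6 13 5 10)=[0, 1, 2, 6, 4, 10, 13, 7, 8, 9, 3, 11, 12, 5]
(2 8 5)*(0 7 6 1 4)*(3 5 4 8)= (0 7 6 1 8 4)(2 3 5)= [7, 8, 3, 5, 0, 2, 1, 6, 4]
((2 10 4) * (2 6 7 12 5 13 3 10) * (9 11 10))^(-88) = (3 11 4 7 5)(6 12 13 9 10) = [0, 1, 2, 11, 7, 3, 12, 5, 8, 10, 6, 4, 13, 9]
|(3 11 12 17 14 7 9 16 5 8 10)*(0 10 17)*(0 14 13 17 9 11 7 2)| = 8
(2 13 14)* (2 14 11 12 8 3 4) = (14)(2 13 11 12 8 3 4) = [0, 1, 13, 4, 2, 5, 6, 7, 3, 9, 10, 12, 8, 11, 14]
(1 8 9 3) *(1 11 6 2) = (1 8 9 3 11 6 2) = [0, 8, 1, 11, 4, 5, 2, 7, 9, 3, 10, 6]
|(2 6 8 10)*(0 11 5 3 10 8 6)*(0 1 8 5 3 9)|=9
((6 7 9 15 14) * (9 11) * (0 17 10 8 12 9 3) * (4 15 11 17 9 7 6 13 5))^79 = (0 3 11 9)(4 5 13 14 15)(7 12 8 10 17) = [3, 1, 2, 11, 5, 13, 6, 12, 10, 0, 17, 9, 8, 14, 15, 4, 16, 7]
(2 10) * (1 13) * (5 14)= (1 13)(2 10)(5 14)= [0, 13, 10, 3, 4, 14, 6, 7, 8, 9, 2, 11, 12, 1, 5]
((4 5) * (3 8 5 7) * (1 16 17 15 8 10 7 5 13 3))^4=(1 8 7 15 10 17 3 16 13)=[0, 8, 2, 16, 4, 5, 6, 15, 7, 9, 17, 11, 12, 1, 14, 10, 13, 3]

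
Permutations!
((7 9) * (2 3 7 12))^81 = (2 3 7 9 12) = [0, 1, 3, 7, 4, 5, 6, 9, 8, 12, 10, 11, 2]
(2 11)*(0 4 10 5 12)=(0 4 10 5 12)(2 11)=[4, 1, 11, 3, 10, 12, 6, 7, 8, 9, 5, 2, 0]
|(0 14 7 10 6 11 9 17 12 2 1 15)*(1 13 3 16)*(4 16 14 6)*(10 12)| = 30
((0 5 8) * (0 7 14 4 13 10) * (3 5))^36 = (14) = [0, 1, 2, 3, 4, 5, 6, 7, 8, 9, 10, 11, 12, 13, 14]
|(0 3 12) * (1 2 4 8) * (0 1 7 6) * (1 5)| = 10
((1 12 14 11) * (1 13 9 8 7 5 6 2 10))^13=(1 12 14 11 13 9 8 7 5 6 2 10)=[0, 12, 10, 3, 4, 6, 2, 5, 7, 8, 1, 13, 14, 9, 11]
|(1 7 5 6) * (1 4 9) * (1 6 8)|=12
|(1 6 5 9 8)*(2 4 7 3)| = |(1 6 5 9 8)(2 4 7 3)| = 20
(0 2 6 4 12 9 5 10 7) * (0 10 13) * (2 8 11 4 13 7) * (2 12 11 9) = [8, 1, 6, 3, 11, 7, 13, 10, 9, 5, 12, 4, 2, 0] = (0 8 9 5 7 10 12 2 6 13)(4 11)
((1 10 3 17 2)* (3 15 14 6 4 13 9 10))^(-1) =(1 2 17 3)(4 6 14 15 10 9 13) =[0, 2, 17, 1, 6, 5, 14, 7, 8, 13, 9, 11, 12, 4, 15, 10, 16, 3]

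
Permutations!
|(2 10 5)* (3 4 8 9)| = 12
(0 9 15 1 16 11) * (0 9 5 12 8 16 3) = [5, 3, 2, 0, 4, 12, 6, 7, 16, 15, 10, 9, 8, 13, 14, 1, 11] = (0 5 12 8 16 11 9 15 1 3)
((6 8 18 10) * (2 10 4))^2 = [0, 1, 6, 3, 10, 5, 18, 7, 4, 9, 8, 11, 12, 13, 14, 15, 16, 17, 2] = (2 6 18)(4 10 8)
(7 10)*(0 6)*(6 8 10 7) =(0 8 10 6) =[8, 1, 2, 3, 4, 5, 0, 7, 10, 9, 6]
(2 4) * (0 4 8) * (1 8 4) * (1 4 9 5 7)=(0 4 2 9 5 7 1 8)=[4, 8, 9, 3, 2, 7, 6, 1, 0, 5]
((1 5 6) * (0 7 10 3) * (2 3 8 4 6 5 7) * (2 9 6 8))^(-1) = (0 3 2 10 7 1 6 9)(4 8) = [3, 6, 10, 2, 8, 5, 9, 1, 4, 0, 7]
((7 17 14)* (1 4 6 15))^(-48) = (17) = [0, 1, 2, 3, 4, 5, 6, 7, 8, 9, 10, 11, 12, 13, 14, 15, 16, 17]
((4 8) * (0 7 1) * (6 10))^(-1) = [1, 7, 2, 3, 8, 5, 10, 0, 4, 9, 6] = (0 1 7)(4 8)(6 10)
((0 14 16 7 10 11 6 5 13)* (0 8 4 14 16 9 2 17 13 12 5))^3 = (0 10)(2 8 9 13 14 17 4)(5 12)(6 7)(11 16) = [10, 1, 8, 3, 2, 12, 7, 6, 9, 13, 0, 16, 5, 14, 17, 15, 11, 4]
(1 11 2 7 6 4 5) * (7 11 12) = (1 12 7 6 4 5)(2 11) = [0, 12, 11, 3, 5, 1, 4, 6, 8, 9, 10, 2, 7]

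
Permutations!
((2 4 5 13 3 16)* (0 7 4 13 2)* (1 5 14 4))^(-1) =[16, 7, 5, 13, 14, 1, 6, 0, 8, 9, 10, 11, 12, 2, 4, 15, 3] =(0 16 3 13 2 5 1 7)(4 14)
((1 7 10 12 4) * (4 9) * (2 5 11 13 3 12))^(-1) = [0, 4, 10, 13, 9, 2, 6, 1, 8, 12, 7, 5, 3, 11] = (1 4 9 12 3 13 11 5 2 10 7)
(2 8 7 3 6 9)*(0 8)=[8, 1, 0, 6, 4, 5, 9, 3, 7, 2]=(0 8 7 3 6 9 2)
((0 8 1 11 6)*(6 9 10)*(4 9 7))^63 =(11) =[0, 1, 2, 3, 4, 5, 6, 7, 8, 9, 10, 11]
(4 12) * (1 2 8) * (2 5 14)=(1 5 14 2 8)(4 12)=[0, 5, 8, 3, 12, 14, 6, 7, 1, 9, 10, 11, 4, 13, 2]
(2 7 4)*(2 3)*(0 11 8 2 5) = (0 11 8 2 7 4 3 5) = [11, 1, 7, 5, 3, 0, 6, 4, 2, 9, 10, 8]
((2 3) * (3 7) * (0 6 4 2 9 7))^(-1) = (0 2 4 6)(3 7 9) = [2, 1, 4, 7, 6, 5, 0, 9, 8, 3]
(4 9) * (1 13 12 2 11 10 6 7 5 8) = (1 13 12 2 11 10 6 7 5 8)(4 9) = [0, 13, 11, 3, 9, 8, 7, 5, 1, 4, 6, 10, 2, 12]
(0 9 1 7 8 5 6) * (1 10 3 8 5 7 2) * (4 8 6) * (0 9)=(1 2)(3 6 9 10)(4 8 7 5)=[0, 2, 1, 6, 8, 4, 9, 5, 7, 10, 3]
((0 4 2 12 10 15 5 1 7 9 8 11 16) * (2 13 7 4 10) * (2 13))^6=[2, 9, 11, 3, 8, 7, 6, 10, 5, 15, 12, 1, 16, 0, 14, 13, 4]=(0 2 11 1 9 15 13)(4 8 5 7 10 12 16)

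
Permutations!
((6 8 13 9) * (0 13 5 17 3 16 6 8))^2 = (0 9 5 3 6 13 8 17 16) = [9, 1, 2, 6, 4, 3, 13, 7, 17, 5, 10, 11, 12, 8, 14, 15, 0, 16]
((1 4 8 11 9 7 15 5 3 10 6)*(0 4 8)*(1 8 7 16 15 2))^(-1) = (0 4)(1 2 7)(3 5 15 16 9 11 8 6 10) = [4, 2, 7, 5, 0, 15, 10, 1, 6, 11, 3, 8, 12, 13, 14, 16, 9]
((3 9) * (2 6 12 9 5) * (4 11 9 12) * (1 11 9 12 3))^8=(1 9 4 6 2 5 3 12 11)=[0, 9, 5, 12, 6, 3, 2, 7, 8, 4, 10, 1, 11]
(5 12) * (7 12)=(5 7 12)=[0, 1, 2, 3, 4, 7, 6, 12, 8, 9, 10, 11, 5]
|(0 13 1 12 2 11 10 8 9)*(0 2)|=20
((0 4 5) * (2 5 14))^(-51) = (0 5 2 14 4) = [5, 1, 14, 3, 0, 2, 6, 7, 8, 9, 10, 11, 12, 13, 4]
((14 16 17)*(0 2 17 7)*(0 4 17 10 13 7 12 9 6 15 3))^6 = [17, 1, 14, 4, 6, 5, 13, 9, 8, 10, 16, 11, 2, 12, 3, 7, 0, 15] = (0 17 15 7 9 10 16)(2 14 3 4 6 13 12)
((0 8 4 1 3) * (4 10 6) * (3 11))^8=(11)=[0, 1, 2, 3, 4, 5, 6, 7, 8, 9, 10, 11]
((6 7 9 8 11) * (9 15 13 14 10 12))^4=(6 14 8 15 12)(7 10 11 13 9)=[0, 1, 2, 3, 4, 5, 14, 10, 15, 7, 11, 13, 6, 9, 8, 12]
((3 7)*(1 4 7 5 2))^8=[0, 7, 4, 2, 3, 1, 6, 5]=(1 7 5)(2 4 3)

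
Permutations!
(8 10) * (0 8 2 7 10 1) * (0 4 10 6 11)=(0 8 1 4 10 2 7 6 11)=[8, 4, 7, 3, 10, 5, 11, 6, 1, 9, 2, 0]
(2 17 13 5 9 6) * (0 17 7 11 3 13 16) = [17, 1, 7, 13, 4, 9, 2, 11, 8, 6, 10, 3, 12, 5, 14, 15, 0, 16] = (0 17 16)(2 7 11 3 13 5 9 6)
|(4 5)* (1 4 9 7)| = |(1 4 5 9 7)| = 5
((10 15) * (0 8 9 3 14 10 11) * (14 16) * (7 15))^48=(0 15 10 16 9)(3 8 11 7 14)=[15, 1, 2, 8, 4, 5, 6, 14, 11, 0, 16, 7, 12, 13, 3, 10, 9]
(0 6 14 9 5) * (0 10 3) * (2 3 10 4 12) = [6, 1, 3, 0, 12, 4, 14, 7, 8, 5, 10, 11, 2, 13, 9] = (0 6 14 9 5 4 12 2 3)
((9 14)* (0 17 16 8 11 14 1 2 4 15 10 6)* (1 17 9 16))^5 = [4, 6, 0, 3, 9, 5, 2, 7, 11, 15, 1, 14, 12, 13, 16, 17, 8, 10] = (0 4 9 15 17 10 1 6 2)(8 11 14 16)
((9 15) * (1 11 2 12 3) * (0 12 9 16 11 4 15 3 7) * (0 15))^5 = (0 11 4 16 1 15 3 7 9 12 2) = [11, 15, 0, 7, 16, 5, 6, 9, 8, 12, 10, 4, 2, 13, 14, 3, 1]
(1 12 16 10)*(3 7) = (1 12 16 10)(3 7) = [0, 12, 2, 7, 4, 5, 6, 3, 8, 9, 1, 11, 16, 13, 14, 15, 10]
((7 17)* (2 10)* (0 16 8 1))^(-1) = [1, 8, 10, 3, 4, 5, 6, 17, 16, 9, 2, 11, 12, 13, 14, 15, 0, 7] = (0 1 8 16)(2 10)(7 17)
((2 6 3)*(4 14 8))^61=[0, 1, 6, 2, 14, 5, 3, 7, 4, 9, 10, 11, 12, 13, 8]=(2 6 3)(4 14 8)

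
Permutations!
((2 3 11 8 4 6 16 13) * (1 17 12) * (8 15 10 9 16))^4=(1 17 12)(2 10)(3 9)(4 6 8)(11 16)(13 15)=[0, 17, 10, 9, 6, 5, 8, 7, 4, 3, 2, 16, 1, 15, 14, 13, 11, 12]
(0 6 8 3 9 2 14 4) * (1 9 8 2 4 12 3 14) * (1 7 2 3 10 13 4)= (0 6 3 8 14 12 10 13 4)(1 9)(2 7)= [6, 9, 7, 8, 0, 5, 3, 2, 14, 1, 13, 11, 10, 4, 12]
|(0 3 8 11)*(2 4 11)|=|(0 3 8 2 4 11)|=6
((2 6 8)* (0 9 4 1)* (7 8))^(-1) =(0 1 4 9)(2 8 7 6) =[1, 4, 8, 3, 9, 5, 2, 6, 7, 0]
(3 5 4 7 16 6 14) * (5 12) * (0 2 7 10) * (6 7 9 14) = (0 2 9 14 3 12 5 4 10)(7 16) = [2, 1, 9, 12, 10, 4, 6, 16, 8, 14, 0, 11, 5, 13, 3, 15, 7]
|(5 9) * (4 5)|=|(4 5 9)|=3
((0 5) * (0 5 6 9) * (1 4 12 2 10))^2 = [9, 12, 1, 3, 2, 5, 0, 7, 8, 6, 4, 11, 10] = (0 9 6)(1 12 10 4 2)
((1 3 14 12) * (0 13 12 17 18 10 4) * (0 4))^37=[13, 3, 2, 14, 4, 5, 6, 7, 8, 9, 0, 11, 1, 12, 17, 15, 16, 18, 10]=(0 13 12 1 3 14 17 18 10)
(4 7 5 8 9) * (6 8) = [0, 1, 2, 3, 7, 6, 8, 5, 9, 4] = (4 7 5 6 8 9)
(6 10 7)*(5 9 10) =(5 9 10 7 6) =[0, 1, 2, 3, 4, 9, 5, 6, 8, 10, 7]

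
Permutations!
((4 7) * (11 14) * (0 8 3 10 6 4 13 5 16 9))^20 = [16, 1, 2, 0, 10, 7, 3, 6, 9, 5, 8, 11, 12, 4, 14, 15, 13] = (0 16 13 4 10 8 9 5 7 6 3)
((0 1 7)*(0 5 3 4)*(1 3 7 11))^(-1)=[4, 11, 2, 0, 3, 7, 6, 5, 8, 9, 10, 1]=(0 4 3)(1 11)(5 7)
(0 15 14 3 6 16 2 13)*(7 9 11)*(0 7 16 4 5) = (0 15 14 3 6 4 5)(2 13 7 9 11 16) = [15, 1, 13, 6, 5, 0, 4, 9, 8, 11, 10, 16, 12, 7, 3, 14, 2]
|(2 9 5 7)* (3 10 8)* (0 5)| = |(0 5 7 2 9)(3 10 8)| = 15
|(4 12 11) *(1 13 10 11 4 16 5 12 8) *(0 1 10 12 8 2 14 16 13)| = |(0 1)(2 14 16 5 8 10 11 13 12 4)| = 10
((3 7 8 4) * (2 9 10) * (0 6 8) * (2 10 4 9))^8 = (10)(0 6 8 9 4 3 7) = [6, 1, 2, 7, 3, 5, 8, 0, 9, 4, 10]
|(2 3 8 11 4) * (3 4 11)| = 2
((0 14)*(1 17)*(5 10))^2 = (17) = [0, 1, 2, 3, 4, 5, 6, 7, 8, 9, 10, 11, 12, 13, 14, 15, 16, 17]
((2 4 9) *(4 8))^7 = [0, 1, 9, 3, 8, 5, 6, 7, 2, 4] = (2 9 4 8)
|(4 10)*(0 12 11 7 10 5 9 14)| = |(0 12 11 7 10 4 5 9 14)| = 9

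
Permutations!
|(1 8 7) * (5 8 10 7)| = 6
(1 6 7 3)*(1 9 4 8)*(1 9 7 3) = (1 6 3 7)(4 8 9) = [0, 6, 2, 7, 8, 5, 3, 1, 9, 4]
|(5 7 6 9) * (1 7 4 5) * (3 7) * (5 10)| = 15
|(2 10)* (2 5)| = 3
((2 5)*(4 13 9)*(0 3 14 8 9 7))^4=[9, 1, 2, 4, 3, 5, 6, 8, 7, 0, 10, 11, 12, 14, 13]=(0 9)(3 4)(7 8)(13 14)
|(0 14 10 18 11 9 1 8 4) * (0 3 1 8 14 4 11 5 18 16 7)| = 24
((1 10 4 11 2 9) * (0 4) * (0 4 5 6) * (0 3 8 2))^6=(0 9 5 1 6 10 3 4 8 11 2)=[9, 6, 0, 4, 8, 1, 10, 7, 11, 5, 3, 2]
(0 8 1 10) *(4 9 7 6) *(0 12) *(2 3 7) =(0 8 1 10 12)(2 3 7 6 4 9) =[8, 10, 3, 7, 9, 5, 4, 6, 1, 2, 12, 11, 0]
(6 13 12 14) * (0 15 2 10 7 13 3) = (0 15 2 10 7 13 12 14 6 3) = [15, 1, 10, 0, 4, 5, 3, 13, 8, 9, 7, 11, 14, 12, 6, 2]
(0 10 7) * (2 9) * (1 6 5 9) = (0 10 7)(1 6 5 9 2) = [10, 6, 1, 3, 4, 9, 5, 0, 8, 2, 7]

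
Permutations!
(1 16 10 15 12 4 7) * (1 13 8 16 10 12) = (1 10 15)(4 7 13 8 16 12) = [0, 10, 2, 3, 7, 5, 6, 13, 16, 9, 15, 11, 4, 8, 14, 1, 12]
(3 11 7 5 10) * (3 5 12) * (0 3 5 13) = [3, 1, 2, 11, 4, 10, 6, 12, 8, 9, 13, 7, 5, 0] = (0 3 11 7 12 5 10 13)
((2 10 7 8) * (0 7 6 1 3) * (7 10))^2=[6, 0, 8, 10, 4, 5, 3, 2, 7, 9, 1]=(0 6 3 10 1)(2 8 7)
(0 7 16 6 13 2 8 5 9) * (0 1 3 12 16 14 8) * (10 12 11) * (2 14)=(0 7 2)(1 3 11 10 12 16 6 13 14 8 5 9)=[7, 3, 0, 11, 4, 9, 13, 2, 5, 1, 12, 10, 16, 14, 8, 15, 6]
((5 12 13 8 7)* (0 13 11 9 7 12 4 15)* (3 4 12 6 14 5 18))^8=(0 9 8 18 14 4 12)(3 5 15 11 13 7 6)=[9, 1, 2, 5, 12, 15, 3, 6, 18, 8, 10, 13, 0, 7, 4, 11, 16, 17, 14]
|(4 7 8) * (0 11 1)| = |(0 11 1)(4 7 8)| = 3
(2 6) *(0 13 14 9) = (0 13 14 9)(2 6) = [13, 1, 6, 3, 4, 5, 2, 7, 8, 0, 10, 11, 12, 14, 9]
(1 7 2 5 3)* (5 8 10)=[0, 7, 8, 1, 4, 3, 6, 2, 10, 9, 5]=(1 7 2 8 10 5 3)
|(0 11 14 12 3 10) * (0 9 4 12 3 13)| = |(0 11 14 3 10 9 4 12 13)| = 9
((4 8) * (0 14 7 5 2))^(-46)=(0 2 5 7 14)=[2, 1, 5, 3, 4, 7, 6, 14, 8, 9, 10, 11, 12, 13, 0]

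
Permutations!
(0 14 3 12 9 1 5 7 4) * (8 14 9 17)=[9, 5, 2, 12, 0, 7, 6, 4, 14, 1, 10, 11, 17, 13, 3, 15, 16, 8]=(0 9 1 5 7 4)(3 12 17 8 14)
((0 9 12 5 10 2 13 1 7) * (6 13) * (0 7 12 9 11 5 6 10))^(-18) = (1 6)(12 13) = [0, 6, 2, 3, 4, 5, 1, 7, 8, 9, 10, 11, 13, 12]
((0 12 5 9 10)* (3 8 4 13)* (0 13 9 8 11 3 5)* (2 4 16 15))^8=(2 15 16 8 5 13 10 9 4)=[0, 1, 15, 3, 2, 13, 6, 7, 5, 4, 9, 11, 12, 10, 14, 16, 8]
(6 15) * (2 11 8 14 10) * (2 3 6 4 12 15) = (2 11 8 14 10 3 6)(4 12 15) = [0, 1, 11, 6, 12, 5, 2, 7, 14, 9, 3, 8, 15, 13, 10, 4]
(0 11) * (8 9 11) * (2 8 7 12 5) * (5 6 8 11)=(0 7 12 6 8 9 5 2 11)=[7, 1, 11, 3, 4, 2, 8, 12, 9, 5, 10, 0, 6]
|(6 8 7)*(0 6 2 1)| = 6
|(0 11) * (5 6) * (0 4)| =6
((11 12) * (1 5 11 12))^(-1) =(12)(1 11 5) =[0, 11, 2, 3, 4, 1, 6, 7, 8, 9, 10, 5, 12]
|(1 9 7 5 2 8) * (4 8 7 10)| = |(1 9 10 4 8)(2 7 5)| = 15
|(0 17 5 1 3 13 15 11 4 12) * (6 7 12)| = 12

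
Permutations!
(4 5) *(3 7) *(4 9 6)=(3 7)(4 5 9 6)=[0, 1, 2, 7, 5, 9, 4, 3, 8, 6]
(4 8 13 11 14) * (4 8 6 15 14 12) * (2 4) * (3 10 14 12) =(2 4 6 15 12)(3 10 14 8 13 11) =[0, 1, 4, 10, 6, 5, 15, 7, 13, 9, 14, 3, 2, 11, 8, 12]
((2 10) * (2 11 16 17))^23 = (2 16 10 17 11) = [0, 1, 16, 3, 4, 5, 6, 7, 8, 9, 17, 2, 12, 13, 14, 15, 10, 11]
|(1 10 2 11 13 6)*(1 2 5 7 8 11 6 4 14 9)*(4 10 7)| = 10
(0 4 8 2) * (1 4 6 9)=[6, 4, 0, 3, 8, 5, 9, 7, 2, 1]=(0 6 9 1 4 8 2)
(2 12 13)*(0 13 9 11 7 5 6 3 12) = [13, 1, 0, 12, 4, 6, 3, 5, 8, 11, 10, 7, 9, 2] = (0 13 2)(3 12 9 11 7 5 6)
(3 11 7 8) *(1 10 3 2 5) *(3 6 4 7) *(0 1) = (0 1 10 6 4 7 8 2 5)(3 11) = [1, 10, 5, 11, 7, 0, 4, 8, 2, 9, 6, 3]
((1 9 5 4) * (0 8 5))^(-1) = (0 9 1 4 5 8) = [9, 4, 2, 3, 5, 8, 6, 7, 0, 1]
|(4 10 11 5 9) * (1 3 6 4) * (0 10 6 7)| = |(0 10 11 5 9 1 3 7)(4 6)| = 8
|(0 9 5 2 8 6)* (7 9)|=7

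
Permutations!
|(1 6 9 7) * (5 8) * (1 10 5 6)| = 6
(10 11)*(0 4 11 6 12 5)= (0 4 11 10 6 12 5)= [4, 1, 2, 3, 11, 0, 12, 7, 8, 9, 6, 10, 5]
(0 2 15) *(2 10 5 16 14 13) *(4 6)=(0 10 5 16 14 13 2 15)(4 6)=[10, 1, 15, 3, 6, 16, 4, 7, 8, 9, 5, 11, 12, 2, 13, 0, 14]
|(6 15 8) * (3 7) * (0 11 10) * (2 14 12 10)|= |(0 11 2 14 12 10)(3 7)(6 15 8)|= 6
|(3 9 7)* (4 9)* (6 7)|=|(3 4 9 6 7)|=5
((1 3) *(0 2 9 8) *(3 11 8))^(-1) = [8, 3, 0, 9, 4, 5, 6, 7, 11, 2, 10, 1] = (0 8 11 1 3 9 2)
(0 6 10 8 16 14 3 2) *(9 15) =(0 6 10 8 16 14 3 2)(9 15) =[6, 1, 0, 2, 4, 5, 10, 7, 16, 15, 8, 11, 12, 13, 3, 9, 14]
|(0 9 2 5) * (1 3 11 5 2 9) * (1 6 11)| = 4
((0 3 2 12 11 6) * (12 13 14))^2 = (0 2 14 11)(3 13 12 6) = [2, 1, 14, 13, 4, 5, 3, 7, 8, 9, 10, 0, 6, 12, 11]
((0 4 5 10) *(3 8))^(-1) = (0 10 5 4)(3 8) = [10, 1, 2, 8, 0, 4, 6, 7, 3, 9, 5]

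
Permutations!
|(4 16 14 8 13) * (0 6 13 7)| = 8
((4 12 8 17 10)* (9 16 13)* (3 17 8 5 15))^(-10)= (3 12 17 5 10 15 4)(9 13 16)= [0, 1, 2, 12, 3, 10, 6, 7, 8, 13, 15, 11, 17, 16, 14, 4, 9, 5]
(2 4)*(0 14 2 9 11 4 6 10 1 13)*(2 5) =(0 14 5 2 6 10 1 13)(4 9 11) =[14, 13, 6, 3, 9, 2, 10, 7, 8, 11, 1, 4, 12, 0, 5]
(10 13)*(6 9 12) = [0, 1, 2, 3, 4, 5, 9, 7, 8, 12, 13, 11, 6, 10] = (6 9 12)(10 13)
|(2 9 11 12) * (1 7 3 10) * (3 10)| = 12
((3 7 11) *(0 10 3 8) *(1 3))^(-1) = (0 8 11 7 3 1 10) = [8, 10, 2, 1, 4, 5, 6, 3, 11, 9, 0, 7]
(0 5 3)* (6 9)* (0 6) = [5, 1, 2, 6, 4, 3, 9, 7, 8, 0] = (0 5 3 6 9)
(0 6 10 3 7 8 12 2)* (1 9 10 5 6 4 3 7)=(0 4 3 1 9 10 7 8 12 2)(5 6)=[4, 9, 0, 1, 3, 6, 5, 8, 12, 10, 7, 11, 2]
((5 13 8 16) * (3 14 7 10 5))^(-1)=[0, 1, 2, 16, 4, 10, 6, 14, 13, 9, 7, 11, 12, 5, 3, 15, 8]=(3 16 8 13 5 10 7 14)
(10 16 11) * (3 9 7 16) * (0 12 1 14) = (0 12 1 14)(3 9 7 16 11 10) = [12, 14, 2, 9, 4, 5, 6, 16, 8, 7, 3, 10, 1, 13, 0, 15, 11]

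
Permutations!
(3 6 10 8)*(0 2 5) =(0 2 5)(3 6 10 8) =[2, 1, 5, 6, 4, 0, 10, 7, 3, 9, 8]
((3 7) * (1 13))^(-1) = (1 13)(3 7) = [0, 13, 2, 7, 4, 5, 6, 3, 8, 9, 10, 11, 12, 1]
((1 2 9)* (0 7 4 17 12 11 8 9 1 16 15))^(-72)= (0 16 8 12 4)(7 15 9 11 17)= [16, 1, 2, 3, 0, 5, 6, 15, 12, 11, 10, 17, 4, 13, 14, 9, 8, 7]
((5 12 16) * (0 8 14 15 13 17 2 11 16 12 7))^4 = (0 13 16 8 17 5 14 2 7 15 11) = [13, 1, 7, 3, 4, 14, 6, 15, 17, 9, 10, 0, 12, 16, 2, 11, 8, 5]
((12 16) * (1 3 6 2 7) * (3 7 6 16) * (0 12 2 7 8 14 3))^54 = (1 6 16 14)(2 3 8 7) = [0, 6, 3, 8, 4, 5, 16, 2, 7, 9, 10, 11, 12, 13, 1, 15, 14]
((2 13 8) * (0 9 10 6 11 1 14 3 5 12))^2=[10, 3, 8, 12, 4, 0, 1, 7, 13, 6, 11, 14, 9, 2, 5]=(0 10 11 14 5)(1 3 12 9 6)(2 8 13)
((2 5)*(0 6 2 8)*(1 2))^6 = (8) = [0, 1, 2, 3, 4, 5, 6, 7, 8]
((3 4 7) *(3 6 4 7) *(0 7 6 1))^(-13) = (0 1 7)(3 4 6) = [1, 7, 2, 4, 6, 5, 3, 0]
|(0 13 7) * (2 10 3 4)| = 12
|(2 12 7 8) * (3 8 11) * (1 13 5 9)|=12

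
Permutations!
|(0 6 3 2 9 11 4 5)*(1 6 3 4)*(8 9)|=|(0 3 2 8 9 11 1 6 4 5)|=10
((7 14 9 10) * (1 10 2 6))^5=[0, 2, 14, 3, 4, 5, 9, 1, 8, 7, 6, 11, 12, 13, 10]=(1 2 14 10 6 9 7)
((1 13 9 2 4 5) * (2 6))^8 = (1 13 9 6 2 4 5) = [0, 13, 4, 3, 5, 1, 2, 7, 8, 6, 10, 11, 12, 9]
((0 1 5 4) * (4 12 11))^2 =(0 5 11)(1 12 4) =[5, 12, 2, 3, 1, 11, 6, 7, 8, 9, 10, 0, 4]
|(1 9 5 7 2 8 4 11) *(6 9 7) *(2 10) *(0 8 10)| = |(0 8 4 11 1 7)(2 10)(5 6 9)| = 6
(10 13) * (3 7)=[0, 1, 2, 7, 4, 5, 6, 3, 8, 9, 13, 11, 12, 10]=(3 7)(10 13)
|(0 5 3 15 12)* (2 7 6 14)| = 20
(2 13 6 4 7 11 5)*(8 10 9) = (2 13 6 4 7 11 5)(8 10 9) = [0, 1, 13, 3, 7, 2, 4, 11, 10, 8, 9, 5, 12, 6]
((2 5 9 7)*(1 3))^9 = (1 3)(2 5 9 7) = [0, 3, 5, 1, 4, 9, 6, 2, 8, 7]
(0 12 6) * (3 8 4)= (0 12 6)(3 8 4)= [12, 1, 2, 8, 3, 5, 0, 7, 4, 9, 10, 11, 6]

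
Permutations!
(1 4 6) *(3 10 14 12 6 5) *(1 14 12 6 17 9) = [0, 4, 2, 10, 5, 3, 14, 7, 8, 1, 12, 11, 17, 13, 6, 15, 16, 9] = (1 4 5 3 10 12 17 9)(6 14)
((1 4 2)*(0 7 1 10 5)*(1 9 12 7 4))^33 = (12)(0 10 4 5 2) = [10, 1, 0, 3, 5, 2, 6, 7, 8, 9, 4, 11, 12]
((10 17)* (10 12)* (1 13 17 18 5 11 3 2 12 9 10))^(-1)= (1 12 2 3 11 5 18 10 9 17 13)= [0, 12, 3, 11, 4, 18, 6, 7, 8, 17, 9, 5, 2, 1, 14, 15, 16, 13, 10]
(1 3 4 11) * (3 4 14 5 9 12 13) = (1 4 11)(3 14 5 9 12 13) = [0, 4, 2, 14, 11, 9, 6, 7, 8, 12, 10, 1, 13, 3, 5]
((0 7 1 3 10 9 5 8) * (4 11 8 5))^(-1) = (0 8 11 4 9 10 3 1 7) = [8, 7, 2, 1, 9, 5, 6, 0, 11, 10, 3, 4]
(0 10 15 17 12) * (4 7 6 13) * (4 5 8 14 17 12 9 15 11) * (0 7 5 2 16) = (0 10 11 4 5 8 14 17 9 15 12 7 6 13 2 16) = [10, 1, 16, 3, 5, 8, 13, 6, 14, 15, 11, 4, 7, 2, 17, 12, 0, 9]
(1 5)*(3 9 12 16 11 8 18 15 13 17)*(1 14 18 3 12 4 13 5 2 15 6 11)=(1 2 15 5 14 18 6 11 8 3 9 4 13 17 12 16)=[0, 2, 15, 9, 13, 14, 11, 7, 3, 4, 10, 8, 16, 17, 18, 5, 1, 12, 6]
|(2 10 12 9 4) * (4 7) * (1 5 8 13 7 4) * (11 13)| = |(1 5 8 11 13 7)(2 10 12 9 4)| = 30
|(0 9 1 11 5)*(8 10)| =10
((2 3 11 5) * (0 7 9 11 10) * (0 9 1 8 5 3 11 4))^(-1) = [4, 7, 5, 11, 9, 8, 6, 0, 1, 10, 3, 2] = (0 4 9 10 3 11 2 5 8 1 7)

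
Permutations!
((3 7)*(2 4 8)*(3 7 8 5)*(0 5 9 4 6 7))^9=(0 3 2 7 5 8 6)(4 9)=[3, 1, 7, 2, 9, 8, 0, 5, 6, 4]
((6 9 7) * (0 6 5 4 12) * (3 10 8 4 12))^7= (0 6 9 7 5 12)(3 4 8 10)= [6, 1, 2, 4, 8, 12, 9, 5, 10, 7, 3, 11, 0]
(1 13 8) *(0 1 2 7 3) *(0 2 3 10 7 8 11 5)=(0 1 13 11 5)(2 8 3)(7 10)=[1, 13, 8, 2, 4, 0, 6, 10, 3, 9, 7, 5, 12, 11]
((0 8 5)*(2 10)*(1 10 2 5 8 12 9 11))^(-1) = (0 5 10 1 11 9 12) = [5, 11, 2, 3, 4, 10, 6, 7, 8, 12, 1, 9, 0]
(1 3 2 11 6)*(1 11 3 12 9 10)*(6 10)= (1 12 9 6 11 10)(2 3)= [0, 12, 3, 2, 4, 5, 11, 7, 8, 6, 1, 10, 9]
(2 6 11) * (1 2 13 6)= [0, 2, 1, 3, 4, 5, 11, 7, 8, 9, 10, 13, 12, 6]= (1 2)(6 11 13)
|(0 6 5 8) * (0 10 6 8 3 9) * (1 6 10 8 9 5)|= |(10)(0 9)(1 6)(3 5)|= 2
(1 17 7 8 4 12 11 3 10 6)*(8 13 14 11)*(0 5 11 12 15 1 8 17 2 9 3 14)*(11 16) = (0 5 16 11 14 12 17 7 13)(1 2 9 3 10 6 8 4 15) = [5, 2, 9, 10, 15, 16, 8, 13, 4, 3, 6, 14, 17, 0, 12, 1, 11, 7]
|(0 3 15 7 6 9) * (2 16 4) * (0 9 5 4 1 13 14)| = |(0 3 15 7 6 5 4 2 16 1 13 14)| = 12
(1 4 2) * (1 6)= (1 4 2 6)= [0, 4, 6, 3, 2, 5, 1]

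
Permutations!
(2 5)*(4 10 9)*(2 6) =[0, 1, 5, 3, 10, 6, 2, 7, 8, 4, 9] =(2 5 6)(4 10 9)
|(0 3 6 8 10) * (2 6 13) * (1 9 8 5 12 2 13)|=12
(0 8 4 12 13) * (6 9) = (0 8 4 12 13)(6 9) = [8, 1, 2, 3, 12, 5, 9, 7, 4, 6, 10, 11, 13, 0]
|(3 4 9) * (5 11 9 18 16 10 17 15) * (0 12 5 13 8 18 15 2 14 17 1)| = 42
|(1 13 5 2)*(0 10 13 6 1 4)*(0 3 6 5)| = 6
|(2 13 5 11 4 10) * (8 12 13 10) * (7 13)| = |(2 10)(4 8 12 7 13 5 11)| = 14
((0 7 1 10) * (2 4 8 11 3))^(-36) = (2 3 11 8 4) = [0, 1, 3, 11, 2, 5, 6, 7, 4, 9, 10, 8]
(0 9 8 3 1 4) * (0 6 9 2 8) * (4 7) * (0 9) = (9)(0 2 8 3 1 7 4 6) = [2, 7, 8, 1, 6, 5, 0, 4, 3, 9]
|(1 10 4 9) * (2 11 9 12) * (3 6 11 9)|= |(1 10 4 12 2 9)(3 6 11)|= 6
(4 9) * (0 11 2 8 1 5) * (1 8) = [11, 5, 1, 3, 9, 0, 6, 7, 8, 4, 10, 2] = (0 11 2 1 5)(4 9)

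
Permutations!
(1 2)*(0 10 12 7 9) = [10, 2, 1, 3, 4, 5, 6, 9, 8, 0, 12, 11, 7] = (0 10 12 7 9)(1 2)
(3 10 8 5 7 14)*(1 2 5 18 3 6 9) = [0, 2, 5, 10, 4, 7, 9, 14, 18, 1, 8, 11, 12, 13, 6, 15, 16, 17, 3] = (1 2 5 7 14 6 9)(3 10 8 18)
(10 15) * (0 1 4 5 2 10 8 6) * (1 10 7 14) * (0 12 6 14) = (0 10 15 8 14 1 4 5 2 7)(6 12) = [10, 4, 7, 3, 5, 2, 12, 0, 14, 9, 15, 11, 6, 13, 1, 8]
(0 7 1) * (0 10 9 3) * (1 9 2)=(0 7 9 3)(1 10 2)=[7, 10, 1, 0, 4, 5, 6, 9, 8, 3, 2]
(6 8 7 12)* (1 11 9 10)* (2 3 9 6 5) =[0, 11, 3, 9, 4, 2, 8, 12, 7, 10, 1, 6, 5] =(1 11 6 8 7 12 5 2 3 9 10)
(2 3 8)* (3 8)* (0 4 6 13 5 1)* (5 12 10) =(0 4 6 13 12 10 5 1)(2 8) =[4, 0, 8, 3, 6, 1, 13, 7, 2, 9, 5, 11, 10, 12]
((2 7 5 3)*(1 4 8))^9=(8)(2 7 5 3)=[0, 1, 7, 2, 4, 3, 6, 5, 8]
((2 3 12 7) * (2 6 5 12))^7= (2 3)(5 6 7 12)= [0, 1, 3, 2, 4, 6, 7, 12, 8, 9, 10, 11, 5]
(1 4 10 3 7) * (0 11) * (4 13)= (0 11)(1 13 4 10 3 7)= [11, 13, 2, 7, 10, 5, 6, 1, 8, 9, 3, 0, 12, 4]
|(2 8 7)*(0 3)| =|(0 3)(2 8 7)| =6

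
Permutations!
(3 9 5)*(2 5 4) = (2 5 3 9 4) = [0, 1, 5, 9, 2, 3, 6, 7, 8, 4]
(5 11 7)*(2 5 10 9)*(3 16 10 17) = (2 5 11 7 17 3 16 10 9) = [0, 1, 5, 16, 4, 11, 6, 17, 8, 2, 9, 7, 12, 13, 14, 15, 10, 3]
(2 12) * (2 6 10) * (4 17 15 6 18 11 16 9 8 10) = (2 12 18 11 16 9 8 10)(4 17 15 6) = [0, 1, 12, 3, 17, 5, 4, 7, 10, 8, 2, 16, 18, 13, 14, 6, 9, 15, 11]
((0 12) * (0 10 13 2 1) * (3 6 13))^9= (0 12 10 3 6 13 2 1)= [12, 0, 1, 6, 4, 5, 13, 7, 8, 9, 3, 11, 10, 2]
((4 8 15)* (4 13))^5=(4 8 15 13)=[0, 1, 2, 3, 8, 5, 6, 7, 15, 9, 10, 11, 12, 4, 14, 13]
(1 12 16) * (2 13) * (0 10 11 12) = (0 10 11 12 16 1)(2 13) = [10, 0, 13, 3, 4, 5, 6, 7, 8, 9, 11, 12, 16, 2, 14, 15, 1]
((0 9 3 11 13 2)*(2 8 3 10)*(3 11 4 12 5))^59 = (0 2 10 9)(3 5 12 4)(8 13 11) = [2, 1, 10, 5, 3, 12, 6, 7, 13, 0, 9, 8, 4, 11]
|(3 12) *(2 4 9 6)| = |(2 4 9 6)(3 12)| = 4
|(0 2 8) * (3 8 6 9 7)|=|(0 2 6 9 7 3 8)|=7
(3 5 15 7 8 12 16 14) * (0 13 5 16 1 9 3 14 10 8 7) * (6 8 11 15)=(0 13 5 6 8 12 1 9 3 16 10 11 15)=[13, 9, 2, 16, 4, 6, 8, 7, 12, 3, 11, 15, 1, 5, 14, 0, 10]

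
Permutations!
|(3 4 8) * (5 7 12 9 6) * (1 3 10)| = |(1 3 4 8 10)(5 7 12 9 6)| = 5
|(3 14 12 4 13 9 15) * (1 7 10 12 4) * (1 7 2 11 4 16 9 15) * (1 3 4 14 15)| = 30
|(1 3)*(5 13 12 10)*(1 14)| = 12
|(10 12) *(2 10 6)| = |(2 10 12 6)| = 4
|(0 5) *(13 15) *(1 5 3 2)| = |(0 3 2 1 5)(13 15)| = 10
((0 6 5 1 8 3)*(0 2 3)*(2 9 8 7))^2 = (0 5 7 3 8 6 1 2 9) = [5, 2, 9, 8, 4, 7, 1, 3, 6, 0]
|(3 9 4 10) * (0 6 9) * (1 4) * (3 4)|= |(0 6 9 1 3)(4 10)|= 10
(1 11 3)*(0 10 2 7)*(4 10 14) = (0 14 4 10 2 7)(1 11 3) = [14, 11, 7, 1, 10, 5, 6, 0, 8, 9, 2, 3, 12, 13, 4]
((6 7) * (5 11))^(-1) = (5 11)(6 7) = [0, 1, 2, 3, 4, 11, 7, 6, 8, 9, 10, 5]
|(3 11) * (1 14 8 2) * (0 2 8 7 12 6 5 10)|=|(0 2 1 14 7 12 6 5 10)(3 11)|=18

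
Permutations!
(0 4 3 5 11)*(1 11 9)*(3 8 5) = (0 4 8 5 9 1 11) = [4, 11, 2, 3, 8, 9, 6, 7, 5, 1, 10, 0]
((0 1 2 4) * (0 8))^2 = (0 2 8 1 4) = [2, 4, 8, 3, 0, 5, 6, 7, 1]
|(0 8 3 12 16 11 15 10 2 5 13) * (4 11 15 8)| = |(0 4 11 8 3 12 16 15 10 2 5 13)| = 12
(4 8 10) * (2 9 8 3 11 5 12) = (2 9 8 10 4 3 11 5 12) = [0, 1, 9, 11, 3, 12, 6, 7, 10, 8, 4, 5, 2]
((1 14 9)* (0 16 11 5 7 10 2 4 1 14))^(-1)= (0 1 4 2 10 7 5 11 16)(9 14)= [1, 4, 10, 3, 2, 11, 6, 5, 8, 14, 7, 16, 12, 13, 9, 15, 0]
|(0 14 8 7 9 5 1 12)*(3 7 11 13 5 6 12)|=12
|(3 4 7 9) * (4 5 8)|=6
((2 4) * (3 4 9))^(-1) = [0, 1, 4, 9, 3, 5, 6, 7, 8, 2] = (2 4 3 9)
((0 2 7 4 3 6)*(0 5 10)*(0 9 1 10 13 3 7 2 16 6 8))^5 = [3, 9, 2, 5, 7, 16, 0, 4, 13, 10, 1, 11, 12, 6, 14, 15, 8] = (0 3 5 16 8 13 6)(1 9 10)(4 7)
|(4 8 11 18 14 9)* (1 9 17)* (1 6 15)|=10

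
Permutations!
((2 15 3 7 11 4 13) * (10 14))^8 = (2 15 3 7 11 4 13) = [0, 1, 15, 7, 13, 5, 6, 11, 8, 9, 10, 4, 12, 2, 14, 3]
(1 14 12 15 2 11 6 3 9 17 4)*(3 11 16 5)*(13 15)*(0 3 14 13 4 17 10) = (17)(0 3 9 10)(1 13 15 2 16 5 14 12 4)(6 11) = [3, 13, 16, 9, 1, 14, 11, 7, 8, 10, 0, 6, 4, 15, 12, 2, 5, 17]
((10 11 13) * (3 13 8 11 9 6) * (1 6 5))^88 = (1 10 6 9 3 5 13) = [0, 10, 2, 5, 4, 13, 9, 7, 8, 3, 6, 11, 12, 1]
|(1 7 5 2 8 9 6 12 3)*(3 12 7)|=6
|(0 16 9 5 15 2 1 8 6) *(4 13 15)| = |(0 16 9 5 4 13 15 2 1 8 6)| = 11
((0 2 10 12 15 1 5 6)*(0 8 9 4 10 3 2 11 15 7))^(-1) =(0 7 12 10 4 9 8 6 5 1 15 11)(2 3) =[7, 15, 3, 2, 9, 1, 5, 12, 6, 8, 4, 0, 10, 13, 14, 11]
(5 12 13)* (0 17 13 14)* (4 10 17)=(0 4 10 17 13 5 12 14)=[4, 1, 2, 3, 10, 12, 6, 7, 8, 9, 17, 11, 14, 5, 0, 15, 16, 13]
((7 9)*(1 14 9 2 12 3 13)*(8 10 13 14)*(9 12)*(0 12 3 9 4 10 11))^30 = (14)(0 1 4 9 11 13 2 12 8 10 7) = [1, 4, 12, 3, 9, 5, 6, 0, 10, 11, 7, 13, 8, 2, 14]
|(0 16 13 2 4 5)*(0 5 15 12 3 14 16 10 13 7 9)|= |(0 10 13 2 4 15 12 3 14 16 7 9)|= 12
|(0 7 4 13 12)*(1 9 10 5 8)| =5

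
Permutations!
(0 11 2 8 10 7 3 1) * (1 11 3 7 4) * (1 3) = (0 1)(2 8 10 4 3 11) = [1, 0, 8, 11, 3, 5, 6, 7, 10, 9, 4, 2]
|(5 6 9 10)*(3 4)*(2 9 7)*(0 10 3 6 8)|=12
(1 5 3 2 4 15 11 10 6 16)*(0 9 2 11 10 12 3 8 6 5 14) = [9, 14, 4, 11, 15, 8, 16, 7, 6, 2, 5, 12, 3, 13, 0, 10, 1] = (0 9 2 4 15 10 5 8 6 16 1 14)(3 11 12)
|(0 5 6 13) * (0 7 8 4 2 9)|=|(0 5 6 13 7 8 4 2 9)|=9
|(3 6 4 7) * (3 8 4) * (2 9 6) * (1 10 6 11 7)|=|(1 10 6 3 2 9 11 7 8 4)|=10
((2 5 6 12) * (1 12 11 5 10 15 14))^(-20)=(1 15 2)(5 6 11)(10 12 14)=[0, 15, 1, 3, 4, 6, 11, 7, 8, 9, 12, 5, 14, 13, 10, 2]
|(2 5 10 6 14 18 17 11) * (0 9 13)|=|(0 9 13)(2 5 10 6 14 18 17 11)|=24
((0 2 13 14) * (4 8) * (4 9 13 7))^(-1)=(0 14 13 9 8 4 7 2)=[14, 1, 0, 3, 7, 5, 6, 2, 4, 8, 10, 11, 12, 9, 13]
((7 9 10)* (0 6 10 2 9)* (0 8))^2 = [10, 1, 2, 3, 4, 5, 7, 0, 6, 9, 8] = (0 10 8 6 7)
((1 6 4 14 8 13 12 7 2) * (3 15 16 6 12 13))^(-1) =(1 2 7 12)(3 8 14 4 6 16 15) =[0, 2, 7, 8, 6, 5, 16, 12, 14, 9, 10, 11, 1, 13, 4, 3, 15]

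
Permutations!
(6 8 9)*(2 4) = (2 4)(6 8 9) = [0, 1, 4, 3, 2, 5, 8, 7, 9, 6]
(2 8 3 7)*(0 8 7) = (0 8 3)(2 7) = [8, 1, 7, 0, 4, 5, 6, 2, 3]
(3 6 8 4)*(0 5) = [5, 1, 2, 6, 3, 0, 8, 7, 4] = (0 5)(3 6 8 4)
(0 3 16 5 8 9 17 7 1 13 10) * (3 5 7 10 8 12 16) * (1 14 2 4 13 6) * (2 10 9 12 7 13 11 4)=[5, 6, 2, 3, 11, 7, 1, 14, 12, 17, 0, 4, 16, 8, 10, 15, 13, 9]=(0 5 7 14 10)(1 6)(4 11)(8 12 16 13)(9 17)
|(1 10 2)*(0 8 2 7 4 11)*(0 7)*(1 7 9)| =|(0 8 2 7 4 11 9 1 10)| =9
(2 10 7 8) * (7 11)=(2 10 11 7 8)=[0, 1, 10, 3, 4, 5, 6, 8, 2, 9, 11, 7]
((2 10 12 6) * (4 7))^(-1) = (2 6 12 10)(4 7) = [0, 1, 6, 3, 7, 5, 12, 4, 8, 9, 2, 11, 10]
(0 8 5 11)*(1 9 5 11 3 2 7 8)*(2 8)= (0 1 9 5 3 8 11)(2 7)= [1, 9, 7, 8, 4, 3, 6, 2, 11, 5, 10, 0]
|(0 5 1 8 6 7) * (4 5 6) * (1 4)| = 6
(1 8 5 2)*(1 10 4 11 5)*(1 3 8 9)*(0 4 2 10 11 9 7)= (0 4 9 1 7)(2 11 5 10)(3 8)= [4, 7, 11, 8, 9, 10, 6, 0, 3, 1, 2, 5]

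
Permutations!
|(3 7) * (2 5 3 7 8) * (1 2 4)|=|(1 2 5 3 8 4)|=6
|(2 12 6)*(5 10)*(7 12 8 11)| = 6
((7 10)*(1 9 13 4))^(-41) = (1 4 13 9)(7 10) = [0, 4, 2, 3, 13, 5, 6, 10, 8, 1, 7, 11, 12, 9]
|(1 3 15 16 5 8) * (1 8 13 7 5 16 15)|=|(16)(1 3)(5 13 7)|=6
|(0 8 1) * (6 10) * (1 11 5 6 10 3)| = |(0 8 11 5 6 3 1)| = 7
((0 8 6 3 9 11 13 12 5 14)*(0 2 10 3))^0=(14)=[0, 1, 2, 3, 4, 5, 6, 7, 8, 9, 10, 11, 12, 13, 14]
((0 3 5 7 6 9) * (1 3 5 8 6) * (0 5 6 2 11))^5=(0 1)(2 5)(3 6)(7 11)(8 9)=[1, 0, 5, 6, 4, 2, 3, 11, 9, 8, 10, 7]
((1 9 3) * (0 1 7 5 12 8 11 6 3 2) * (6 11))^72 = [0, 1, 2, 3, 4, 5, 6, 7, 8, 9, 10, 11, 12] = (12)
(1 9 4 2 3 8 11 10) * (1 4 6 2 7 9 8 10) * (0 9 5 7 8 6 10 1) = (0 9 10 4 8 11)(1 6 2 3)(5 7) = [9, 6, 3, 1, 8, 7, 2, 5, 11, 10, 4, 0]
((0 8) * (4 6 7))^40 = [0, 1, 2, 3, 6, 5, 7, 4, 8] = (8)(4 6 7)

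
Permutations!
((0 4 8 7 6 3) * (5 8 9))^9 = (0 4 9 5 8 7 6 3) = [4, 1, 2, 0, 9, 8, 3, 6, 7, 5]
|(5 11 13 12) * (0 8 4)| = |(0 8 4)(5 11 13 12)| = 12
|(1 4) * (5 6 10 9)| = |(1 4)(5 6 10 9)| = 4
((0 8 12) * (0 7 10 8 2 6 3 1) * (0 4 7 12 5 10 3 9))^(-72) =[0, 1, 2, 3, 4, 5, 6, 7, 8, 9, 10, 11, 12] =(12)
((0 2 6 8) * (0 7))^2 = (0 6 7 2 8) = [6, 1, 8, 3, 4, 5, 7, 2, 0]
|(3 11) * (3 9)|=|(3 11 9)|=3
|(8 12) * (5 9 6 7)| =4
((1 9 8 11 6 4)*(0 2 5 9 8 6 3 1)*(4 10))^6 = [4, 11, 0, 8, 10, 2, 9, 7, 3, 5, 6, 1] = (0 4 10 6 9 5 2)(1 11)(3 8)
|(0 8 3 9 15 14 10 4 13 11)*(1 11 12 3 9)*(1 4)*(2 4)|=|(0 8 9 15 14 10 1 11)(2 4 13 12 3)|=40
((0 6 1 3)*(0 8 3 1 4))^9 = [0, 1, 2, 8, 4, 5, 6, 7, 3] = (3 8)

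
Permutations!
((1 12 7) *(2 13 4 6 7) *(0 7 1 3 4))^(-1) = (0 13 2 12 1 6 4 3 7) = [13, 6, 12, 7, 3, 5, 4, 0, 8, 9, 10, 11, 1, 2]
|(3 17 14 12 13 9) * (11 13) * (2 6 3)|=9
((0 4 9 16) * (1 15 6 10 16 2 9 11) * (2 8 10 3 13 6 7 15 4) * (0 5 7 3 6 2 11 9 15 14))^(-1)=(0 14 7 5 16 10 8 9 4 1 11)(2 13 3 15)=[14, 11, 13, 15, 1, 16, 6, 5, 9, 4, 8, 0, 12, 3, 7, 2, 10]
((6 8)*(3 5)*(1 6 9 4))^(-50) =(9) =[0, 1, 2, 3, 4, 5, 6, 7, 8, 9]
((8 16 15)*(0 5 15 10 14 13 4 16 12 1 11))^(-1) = (0 11 1 12 8 15 5)(4 13 14 10 16) = [11, 12, 2, 3, 13, 0, 6, 7, 15, 9, 16, 1, 8, 14, 10, 5, 4]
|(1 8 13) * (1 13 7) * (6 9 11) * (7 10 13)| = 15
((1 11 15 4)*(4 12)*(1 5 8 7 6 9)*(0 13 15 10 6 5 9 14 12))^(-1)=(0 15 13)(1 9 4 12 14 6 10 11)(5 7 8)=[15, 9, 2, 3, 12, 7, 10, 8, 5, 4, 11, 1, 14, 0, 6, 13]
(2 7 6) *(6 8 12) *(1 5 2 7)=[0, 5, 1, 3, 4, 2, 7, 8, 12, 9, 10, 11, 6]=(1 5 2)(6 7 8 12)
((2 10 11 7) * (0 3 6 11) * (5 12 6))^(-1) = (0 10 2 7 11 6 12 5 3) = [10, 1, 7, 0, 4, 3, 12, 11, 8, 9, 2, 6, 5]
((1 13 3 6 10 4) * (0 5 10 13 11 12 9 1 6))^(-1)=(0 3 13 6 4 10 5)(1 9 12 11)=[3, 9, 2, 13, 10, 0, 4, 7, 8, 12, 5, 1, 11, 6]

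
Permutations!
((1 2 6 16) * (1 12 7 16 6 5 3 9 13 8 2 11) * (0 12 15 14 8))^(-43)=[14, 11, 0, 7, 4, 12, 6, 2, 13, 16, 10, 1, 8, 15, 9, 3, 5]=(0 14 9 16 5 12 8 13 15 3 7 2)(1 11)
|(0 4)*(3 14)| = 2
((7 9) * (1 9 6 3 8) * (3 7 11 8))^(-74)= (1 11)(8 9)= [0, 11, 2, 3, 4, 5, 6, 7, 9, 8, 10, 1]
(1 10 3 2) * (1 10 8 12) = [0, 8, 10, 2, 4, 5, 6, 7, 12, 9, 3, 11, 1] = (1 8 12)(2 10 3)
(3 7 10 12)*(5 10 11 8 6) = (3 7 11 8 6 5 10 12) = [0, 1, 2, 7, 4, 10, 5, 11, 6, 9, 12, 8, 3]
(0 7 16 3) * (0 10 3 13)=(0 7 16 13)(3 10)=[7, 1, 2, 10, 4, 5, 6, 16, 8, 9, 3, 11, 12, 0, 14, 15, 13]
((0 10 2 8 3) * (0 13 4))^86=(0 2 3 4 10 8 13)=[2, 1, 3, 4, 10, 5, 6, 7, 13, 9, 8, 11, 12, 0]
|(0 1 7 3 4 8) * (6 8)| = |(0 1 7 3 4 6 8)| = 7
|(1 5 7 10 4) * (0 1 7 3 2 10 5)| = |(0 1)(2 10 4 7 5 3)| = 6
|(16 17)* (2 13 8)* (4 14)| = |(2 13 8)(4 14)(16 17)| = 6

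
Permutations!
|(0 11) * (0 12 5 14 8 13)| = |(0 11 12 5 14 8 13)| = 7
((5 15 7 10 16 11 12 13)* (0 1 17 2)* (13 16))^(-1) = (0 2 17 1)(5 13 10 7 15)(11 16 12) = [2, 0, 17, 3, 4, 13, 6, 15, 8, 9, 7, 16, 11, 10, 14, 5, 12, 1]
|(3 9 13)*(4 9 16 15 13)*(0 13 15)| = 4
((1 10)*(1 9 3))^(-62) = [0, 9, 2, 10, 4, 5, 6, 7, 8, 1, 3] = (1 9)(3 10)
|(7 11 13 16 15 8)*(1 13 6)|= |(1 13 16 15 8 7 11 6)|= 8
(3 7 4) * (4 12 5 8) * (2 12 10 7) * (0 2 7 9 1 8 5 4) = (0 2 12 4 3 7 10 9 1 8) = [2, 8, 12, 7, 3, 5, 6, 10, 0, 1, 9, 11, 4]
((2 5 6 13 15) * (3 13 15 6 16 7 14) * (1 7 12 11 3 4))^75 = (1 4 14 7)(2 12 13)(3 15 16)(5 11 6) = [0, 4, 12, 15, 14, 11, 5, 1, 8, 9, 10, 6, 13, 2, 7, 16, 3]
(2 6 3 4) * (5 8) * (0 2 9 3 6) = (0 2)(3 4 9)(5 8) = [2, 1, 0, 4, 9, 8, 6, 7, 5, 3]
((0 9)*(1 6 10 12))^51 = (0 9)(1 12 10 6) = [9, 12, 2, 3, 4, 5, 1, 7, 8, 0, 6, 11, 10]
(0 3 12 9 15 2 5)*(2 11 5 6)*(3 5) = (0 5)(2 6)(3 12 9 15 11) = [5, 1, 6, 12, 4, 0, 2, 7, 8, 15, 10, 3, 9, 13, 14, 11]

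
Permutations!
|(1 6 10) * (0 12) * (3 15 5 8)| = 12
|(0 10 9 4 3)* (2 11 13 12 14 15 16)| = 35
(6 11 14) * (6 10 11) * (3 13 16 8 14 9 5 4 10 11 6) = (3 13 16 8 14 11 9 5 4 10 6) = [0, 1, 2, 13, 10, 4, 3, 7, 14, 5, 6, 9, 12, 16, 11, 15, 8]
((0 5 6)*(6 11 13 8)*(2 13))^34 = [6, 1, 11, 3, 4, 0, 8, 7, 13, 9, 10, 5, 12, 2] = (0 6 8 13 2 11 5)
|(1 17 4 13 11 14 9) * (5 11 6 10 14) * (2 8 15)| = 24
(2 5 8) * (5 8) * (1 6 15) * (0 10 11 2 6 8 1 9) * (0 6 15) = (0 10 11 2 1 8 15 9 6) = [10, 8, 1, 3, 4, 5, 0, 7, 15, 6, 11, 2, 12, 13, 14, 9]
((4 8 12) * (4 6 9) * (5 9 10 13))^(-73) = (4 9 5 13 10 6 12 8) = [0, 1, 2, 3, 9, 13, 12, 7, 4, 5, 6, 11, 8, 10]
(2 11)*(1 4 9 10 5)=[0, 4, 11, 3, 9, 1, 6, 7, 8, 10, 5, 2]=(1 4 9 10 5)(2 11)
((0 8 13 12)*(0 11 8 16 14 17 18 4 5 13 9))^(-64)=(0 12 18)(4 16 11)(5 14 8)(9 13 17)=[12, 1, 2, 3, 16, 14, 6, 7, 5, 13, 10, 4, 18, 17, 8, 15, 11, 9, 0]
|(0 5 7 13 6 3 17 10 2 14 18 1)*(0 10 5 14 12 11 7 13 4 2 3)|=|(0 14 18 1 10 3 17 5 13 6)(2 12 11 7 4)|=10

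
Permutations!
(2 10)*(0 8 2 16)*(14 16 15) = [8, 1, 10, 3, 4, 5, 6, 7, 2, 9, 15, 11, 12, 13, 16, 14, 0] = (0 8 2 10 15 14 16)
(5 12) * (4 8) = (4 8)(5 12) = [0, 1, 2, 3, 8, 12, 6, 7, 4, 9, 10, 11, 5]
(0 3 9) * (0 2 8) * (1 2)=(0 3 9 1 2 8)=[3, 2, 8, 9, 4, 5, 6, 7, 0, 1]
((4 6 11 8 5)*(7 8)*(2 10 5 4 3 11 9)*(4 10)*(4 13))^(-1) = (2 9 6 4 13)(3 5 10 8 7 11) = [0, 1, 9, 5, 13, 10, 4, 11, 7, 6, 8, 3, 12, 2]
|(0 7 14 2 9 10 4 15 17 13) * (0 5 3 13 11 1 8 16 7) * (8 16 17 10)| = |(1 16 7 14 2 9 8 17 11)(3 13 5)(4 15 10)| = 9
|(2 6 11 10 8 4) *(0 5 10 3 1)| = 10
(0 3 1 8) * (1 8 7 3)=[1, 7, 2, 8, 4, 5, 6, 3, 0]=(0 1 7 3 8)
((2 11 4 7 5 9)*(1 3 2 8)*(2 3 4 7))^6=(1 9 7 2)(4 8 5 11)=[0, 9, 1, 3, 8, 11, 6, 2, 5, 7, 10, 4]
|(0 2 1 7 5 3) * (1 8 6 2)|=|(0 1 7 5 3)(2 8 6)|=15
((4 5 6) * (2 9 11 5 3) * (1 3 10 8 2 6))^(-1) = (1 5 11 9 2 8 10 4 6 3) = [0, 5, 8, 1, 6, 11, 3, 7, 10, 2, 4, 9]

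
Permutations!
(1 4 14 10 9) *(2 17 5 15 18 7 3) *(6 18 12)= (1 4 14 10 9)(2 17 5 15 12 6 18 7 3)= [0, 4, 17, 2, 14, 15, 18, 3, 8, 1, 9, 11, 6, 13, 10, 12, 16, 5, 7]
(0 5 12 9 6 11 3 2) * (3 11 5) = (0 3 2)(5 12 9 6) = [3, 1, 0, 2, 4, 12, 5, 7, 8, 6, 10, 11, 9]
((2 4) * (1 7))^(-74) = [0, 1, 2, 3, 4, 5, 6, 7] = (7)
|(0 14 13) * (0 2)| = |(0 14 13 2)| = 4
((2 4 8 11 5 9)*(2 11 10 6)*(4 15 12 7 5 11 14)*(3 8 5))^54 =(2 10 3 12)(4 9)(5 14)(6 8 7 15) =[0, 1, 10, 12, 9, 14, 8, 15, 7, 4, 3, 11, 2, 13, 5, 6]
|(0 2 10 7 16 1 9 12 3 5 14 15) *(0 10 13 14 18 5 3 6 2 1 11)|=|(0 1 9 12 6 2 13 14 15 10 7 16 11)(5 18)|=26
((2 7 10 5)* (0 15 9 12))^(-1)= (0 12 9 15)(2 5 10 7)= [12, 1, 5, 3, 4, 10, 6, 2, 8, 15, 7, 11, 9, 13, 14, 0]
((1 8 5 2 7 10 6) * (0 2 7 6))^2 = [6, 5, 1, 3, 4, 10, 8, 0, 7, 9, 2] = (0 6 8 7)(1 5 10 2)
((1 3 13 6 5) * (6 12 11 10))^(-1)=(1 5 6 10 11 12 13 3)=[0, 5, 2, 1, 4, 6, 10, 7, 8, 9, 11, 12, 13, 3]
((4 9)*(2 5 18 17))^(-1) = (2 17 18 5)(4 9) = [0, 1, 17, 3, 9, 2, 6, 7, 8, 4, 10, 11, 12, 13, 14, 15, 16, 18, 5]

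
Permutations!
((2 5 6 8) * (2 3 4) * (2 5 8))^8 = (2 3 5)(4 6 8) = [0, 1, 3, 5, 6, 2, 8, 7, 4]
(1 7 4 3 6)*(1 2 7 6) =[0, 6, 7, 1, 3, 5, 2, 4] =(1 6 2 7 4 3)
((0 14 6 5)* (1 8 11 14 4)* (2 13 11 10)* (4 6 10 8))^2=[5, 1, 11, 3, 4, 6, 0, 7, 8, 9, 13, 10, 12, 14, 2]=(0 5 6)(2 11 10 13 14)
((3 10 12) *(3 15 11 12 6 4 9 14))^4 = (3 9 6)(4 10 14)(11 12 15) = [0, 1, 2, 9, 10, 5, 3, 7, 8, 6, 14, 12, 15, 13, 4, 11]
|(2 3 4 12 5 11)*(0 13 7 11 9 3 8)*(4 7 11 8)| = 11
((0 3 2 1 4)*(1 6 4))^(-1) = (0 4 6 2 3) = [4, 1, 3, 0, 6, 5, 2]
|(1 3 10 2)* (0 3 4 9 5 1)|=|(0 3 10 2)(1 4 9 5)|=4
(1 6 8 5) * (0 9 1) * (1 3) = [9, 6, 2, 1, 4, 0, 8, 7, 5, 3] = (0 9 3 1 6 8 5)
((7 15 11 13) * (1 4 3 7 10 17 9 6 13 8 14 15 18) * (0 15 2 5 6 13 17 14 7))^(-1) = (0 3 4 1 18 7 8 11 15)(2 14 10 13 9 17 6 5) = [3, 18, 14, 4, 1, 2, 5, 8, 11, 17, 13, 15, 12, 9, 10, 0, 16, 6, 7]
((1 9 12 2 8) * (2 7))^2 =[0, 12, 1, 3, 4, 5, 6, 8, 9, 7, 10, 11, 2] =(1 12 2)(7 8 9)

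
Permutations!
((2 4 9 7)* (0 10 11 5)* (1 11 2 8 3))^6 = (0 8 10 3 2 1 4 11 9 5 7) = [8, 4, 1, 2, 11, 7, 6, 0, 10, 5, 3, 9]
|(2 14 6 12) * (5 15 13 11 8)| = |(2 14 6 12)(5 15 13 11 8)| = 20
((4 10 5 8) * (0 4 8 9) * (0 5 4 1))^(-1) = [1, 0, 2, 3, 10, 9, 6, 7, 8, 5, 4] = (0 1)(4 10)(5 9)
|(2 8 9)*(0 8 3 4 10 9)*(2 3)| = 4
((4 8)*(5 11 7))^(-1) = (4 8)(5 7 11) = [0, 1, 2, 3, 8, 7, 6, 11, 4, 9, 10, 5]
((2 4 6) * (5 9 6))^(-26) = (2 6 9 5 4) = [0, 1, 6, 3, 2, 4, 9, 7, 8, 5]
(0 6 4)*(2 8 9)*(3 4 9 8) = (0 6 9 2 3 4) = [6, 1, 3, 4, 0, 5, 9, 7, 8, 2]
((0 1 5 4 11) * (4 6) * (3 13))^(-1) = (0 11 4 6 5 1)(3 13) = [11, 0, 2, 13, 6, 1, 5, 7, 8, 9, 10, 4, 12, 3]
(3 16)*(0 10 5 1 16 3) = [10, 16, 2, 3, 4, 1, 6, 7, 8, 9, 5, 11, 12, 13, 14, 15, 0] = (0 10 5 1 16)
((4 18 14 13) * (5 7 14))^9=(4 7)(5 13)(14 18)=[0, 1, 2, 3, 7, 13, 6, 4, 8, 9, 10, 11, 12, 5, 18, 15, 16, 17, 14]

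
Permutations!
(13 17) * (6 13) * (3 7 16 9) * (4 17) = [0, 1, 2, 7, 17, 5, 13, 16, 8, 3, 10, 11, 12, 4, 14, 15, 9, 6] = (3 7 16 9)(4 17 6 13)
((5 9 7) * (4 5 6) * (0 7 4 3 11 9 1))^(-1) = [1, 5, 2, 6, 9, 4, 7, 0, 8, 11, 10, 3] = (0 1 5 4 9 11 3 6 7)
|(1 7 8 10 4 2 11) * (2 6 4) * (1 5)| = 14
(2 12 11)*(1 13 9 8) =(1 13 9 8)(2 12 11) =[0, 13, 12, 3, 4, 5, 6, 7, 1, 8, 10, 2, 11, 9]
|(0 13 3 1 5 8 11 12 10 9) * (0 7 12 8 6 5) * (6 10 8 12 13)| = 9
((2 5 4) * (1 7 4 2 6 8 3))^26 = (1 4 8)(3 7 6) = [0, 4, 2, 7, 8, 5, 3, 6, 1]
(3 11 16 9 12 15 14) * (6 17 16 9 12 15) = (3 11 9 15 14)(6 17 16 12) = [0, 1, 2, 11, 4, 5, 17, 7, 8, 15, 10, 9, 6, 13, 3, 14, 12, 16]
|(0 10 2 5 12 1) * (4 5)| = 7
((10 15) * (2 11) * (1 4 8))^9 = (2 11)(10 15) = [0, 1, 11, 3, 4, 5, 6, 7, 8, 9, 15, 2, 12, 13, 14, 10]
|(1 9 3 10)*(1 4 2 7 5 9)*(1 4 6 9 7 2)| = 4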